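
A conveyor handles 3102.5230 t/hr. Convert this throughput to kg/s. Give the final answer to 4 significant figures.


m_dot = 3102.5230 * 1000 / 3600
m_dot = 861.8 kg/s


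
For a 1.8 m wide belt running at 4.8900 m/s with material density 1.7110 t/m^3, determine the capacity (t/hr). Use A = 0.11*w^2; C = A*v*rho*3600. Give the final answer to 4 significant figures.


A = 0.11 * 1.8^2 = 0.3564 m^2
C = 0.3564 * 4.8900 * 1.7110 * 3600
C = 10730 t/hr


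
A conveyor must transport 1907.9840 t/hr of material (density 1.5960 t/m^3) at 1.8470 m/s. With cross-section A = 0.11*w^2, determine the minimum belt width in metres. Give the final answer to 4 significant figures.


A_req = 1907.9840 / (1.8470 * 1.5960 * 3600) = 0.179793 m^2
w = sqrt(0.179793 / 0.11)
w = 1.278 m


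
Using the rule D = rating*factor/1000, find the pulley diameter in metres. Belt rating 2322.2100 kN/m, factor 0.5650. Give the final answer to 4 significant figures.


D = 2322.2100 * 0.5650 / 1000
D = 1.312 m


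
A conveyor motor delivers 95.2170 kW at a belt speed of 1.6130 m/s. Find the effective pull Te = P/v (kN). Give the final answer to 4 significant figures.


Te = P / v = 95.2170 / 1.6130
Te = 59.03 kN


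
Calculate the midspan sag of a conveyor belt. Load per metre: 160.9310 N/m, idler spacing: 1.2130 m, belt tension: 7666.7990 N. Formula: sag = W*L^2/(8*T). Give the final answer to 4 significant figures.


sag = 160.9310 * 1.2130^2 / (8 * 7666.7990)
sag = 0.003861 m


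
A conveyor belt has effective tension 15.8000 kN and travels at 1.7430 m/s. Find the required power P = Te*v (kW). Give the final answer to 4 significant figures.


P = Te * v = 15.8000 * 1.7430
P = 27.54 kW


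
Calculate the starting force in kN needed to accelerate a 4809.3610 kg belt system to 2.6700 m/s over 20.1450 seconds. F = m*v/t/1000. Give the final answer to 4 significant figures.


F = 4809.3610 * 2.6700 / 20.1450 / 1000
F = 0.6374 kN


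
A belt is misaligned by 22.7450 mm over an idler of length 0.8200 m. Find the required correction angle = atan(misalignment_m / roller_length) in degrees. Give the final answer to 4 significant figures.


misalign_m = 22.7450 / 1000 = 0.022745 m
angle = atan(0.022745 / 0.8200)
angle = 1.589 deg


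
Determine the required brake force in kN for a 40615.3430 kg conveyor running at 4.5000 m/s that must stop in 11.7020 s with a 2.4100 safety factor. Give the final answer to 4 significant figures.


F = 40615.3430 * 4.5000 / 11.7020 * 2.4100 / 1000
F = 37.64 kN


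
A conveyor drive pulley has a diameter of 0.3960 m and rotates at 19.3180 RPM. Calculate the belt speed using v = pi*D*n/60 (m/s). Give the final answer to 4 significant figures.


v = pi * 0.3960 * 19.3180 / 60
v = 0.4005 m/s


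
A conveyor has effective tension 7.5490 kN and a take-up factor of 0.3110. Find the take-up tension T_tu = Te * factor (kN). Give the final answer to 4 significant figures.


T_tu = 7.5490 * 0.3110
T_tu = 2.348 kN


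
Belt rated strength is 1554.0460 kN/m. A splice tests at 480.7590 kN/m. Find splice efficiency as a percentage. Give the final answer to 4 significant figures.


Eff = 480.7590 / 1554.0460 * 100
Eff = 30.94 %


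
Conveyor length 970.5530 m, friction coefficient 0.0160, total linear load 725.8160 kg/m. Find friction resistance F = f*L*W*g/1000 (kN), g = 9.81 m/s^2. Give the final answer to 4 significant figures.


F = 0.0160 * 970.5530 * 725.8160 * 9.81 / 1000
F = 110.6 kN


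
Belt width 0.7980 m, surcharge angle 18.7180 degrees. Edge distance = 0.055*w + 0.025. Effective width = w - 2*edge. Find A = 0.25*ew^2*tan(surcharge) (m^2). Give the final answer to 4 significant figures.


edge = 0.055*0.7980 + 0.025 = 0.06889 m
ew = 0.7980 - 2*0.06889 = 0.66022 m
A = 0.25 * 0.66022^2 * tan(18.7180 deg)
A = 0.03692 m^2


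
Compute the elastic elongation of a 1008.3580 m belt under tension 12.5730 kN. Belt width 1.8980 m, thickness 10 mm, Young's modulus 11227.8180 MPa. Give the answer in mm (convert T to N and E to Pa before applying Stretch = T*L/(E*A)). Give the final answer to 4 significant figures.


A = 1.8980 * 0.01 = 0.01898 m^2
Stretch = 12.5730*1000 * 1008.3580 / (11227.8180e6 * 0.01898) * 1000
Stretch = 59.49 mm


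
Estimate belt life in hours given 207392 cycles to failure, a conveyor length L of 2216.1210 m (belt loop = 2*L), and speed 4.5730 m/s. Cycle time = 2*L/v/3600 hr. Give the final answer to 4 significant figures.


cycle_time = 2 * 2216.1210 / 4.5730 / 3600 = 0.269228 hr
life = 207392 * 0.269228 = 55840 hours


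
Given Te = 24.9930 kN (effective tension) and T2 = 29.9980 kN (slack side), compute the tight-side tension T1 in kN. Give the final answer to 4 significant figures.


T1 = Te + T2 = 24.9930 + 29.9980
T1 = 54.99 kN


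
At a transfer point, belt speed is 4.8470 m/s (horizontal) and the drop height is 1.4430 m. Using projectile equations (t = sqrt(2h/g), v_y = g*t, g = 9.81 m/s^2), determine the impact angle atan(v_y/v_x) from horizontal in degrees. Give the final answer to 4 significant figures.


t = sqrt(2*1.4430/9.81) = 0.542392 s
v_y = 9.81 * 0.542392 = 5.32087 m/s
angle = atan(5.32087 / 4.8470) = 47.67 deg


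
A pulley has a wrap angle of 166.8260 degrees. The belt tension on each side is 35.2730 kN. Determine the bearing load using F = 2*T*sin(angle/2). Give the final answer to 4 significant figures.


F = 2 * 35.2730 * sin(166.8260/2 deg)
F = 70.08 kN


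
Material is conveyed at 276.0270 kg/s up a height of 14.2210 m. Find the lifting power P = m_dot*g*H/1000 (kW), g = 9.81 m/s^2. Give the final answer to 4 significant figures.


P = 276.0270 * 9.81 * 14.2210 / 1000
P = 38.51 kW


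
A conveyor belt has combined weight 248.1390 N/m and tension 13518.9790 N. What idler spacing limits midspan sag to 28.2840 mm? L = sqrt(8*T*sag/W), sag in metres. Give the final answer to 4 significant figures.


sag = 28.2840/1000 = 0.028284 m
L = sqrt(8 * 13518.9790 * 0.028284 / 248.1390)
L = 3.511 m


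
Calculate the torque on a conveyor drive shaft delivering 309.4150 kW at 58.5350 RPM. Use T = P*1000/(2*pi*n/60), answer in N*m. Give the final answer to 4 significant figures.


omega = 2*pi*58.5350/60 = 6.12977 rad/s
T = 309.4150*1000 / 6.12977
T = 50480 N*m


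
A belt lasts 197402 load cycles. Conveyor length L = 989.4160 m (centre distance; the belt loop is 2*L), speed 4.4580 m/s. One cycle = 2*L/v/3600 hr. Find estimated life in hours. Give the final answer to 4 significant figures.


cycle_time = 2 * 989.4160 / 4.4580 / 3600 = 0.123301 hr
life = 197402 * 0.123301 = 24340 hours


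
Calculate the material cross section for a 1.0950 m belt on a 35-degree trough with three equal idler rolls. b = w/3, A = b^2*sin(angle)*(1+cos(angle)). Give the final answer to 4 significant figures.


b = 1.0950/3 = 0.365 m
A = 0.365^2 * sin(35 deg) * (1 + cos(35 deg))
A = 0.1390 m^2


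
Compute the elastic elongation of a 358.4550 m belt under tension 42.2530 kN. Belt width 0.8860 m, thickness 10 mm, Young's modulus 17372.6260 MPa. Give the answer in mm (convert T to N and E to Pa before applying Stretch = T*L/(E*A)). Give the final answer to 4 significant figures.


A = 0.8860 * 0.01 = 0.00886 m^2
Stretch = 42.2530*1000 * 358.4550 / (17372.6260e6 * 0.00886) * 1000
Stretch = 98.40 mm


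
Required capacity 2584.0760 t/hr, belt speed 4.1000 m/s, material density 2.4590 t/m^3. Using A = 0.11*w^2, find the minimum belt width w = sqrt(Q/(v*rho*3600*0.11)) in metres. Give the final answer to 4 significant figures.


A_req = 2584.0760 / (4.1000 * 2.4590 * 3600) = 0.0711968 m^2
w = sqrt(0.0711968 / 0.11)
w = 0.8045 m


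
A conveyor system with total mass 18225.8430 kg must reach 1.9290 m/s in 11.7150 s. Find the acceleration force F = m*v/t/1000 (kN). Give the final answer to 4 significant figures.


F = 18225.8430 * 1.9290 / 11.7150 / 1000
F = 3.001 kN


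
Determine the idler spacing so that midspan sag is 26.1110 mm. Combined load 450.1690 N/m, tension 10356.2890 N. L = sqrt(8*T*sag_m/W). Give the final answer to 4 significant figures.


sag = 26.1110/1000 = 0.026111 m
L = sqrt(8 * 10356.2890 * 0.026111 / 450.1690)
L = 2.192 m


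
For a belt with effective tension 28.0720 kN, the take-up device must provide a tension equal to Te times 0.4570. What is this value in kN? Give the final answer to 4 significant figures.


T_tu = 28.0720 * 0.4570
T_tu = 12.83 kN


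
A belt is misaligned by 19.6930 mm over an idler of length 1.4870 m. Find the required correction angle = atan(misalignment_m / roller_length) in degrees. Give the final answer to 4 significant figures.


misalign_m = 19.6930 / 1000 = 0.019693 m
angle = atan(0.019693 / 1.4870)
angle = 0.7587 deg


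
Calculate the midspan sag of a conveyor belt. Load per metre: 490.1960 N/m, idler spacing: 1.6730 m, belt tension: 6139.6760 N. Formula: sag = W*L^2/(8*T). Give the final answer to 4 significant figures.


sag = 490.1960 * 1.6730^2 / (8 * 6139.6760)
sag = 0.02793 m


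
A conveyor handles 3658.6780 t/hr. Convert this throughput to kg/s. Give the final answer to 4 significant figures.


m_dot = 3658.6780 * 1000 / 3600
m_dot = 1016 kg/s


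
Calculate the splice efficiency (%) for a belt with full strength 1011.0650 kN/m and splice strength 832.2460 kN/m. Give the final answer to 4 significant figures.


Eff = 832.2460 / 1011.0650 * 100
Eff = 82.31 %


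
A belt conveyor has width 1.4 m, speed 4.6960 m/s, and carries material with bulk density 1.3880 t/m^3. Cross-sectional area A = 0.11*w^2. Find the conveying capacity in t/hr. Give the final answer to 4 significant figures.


A = 0.11 * 1.4^2 = 0.2156 m^2
C = 0.2156 * 4.6960 * 1.3880 * 3600
C = 5059 t/hr


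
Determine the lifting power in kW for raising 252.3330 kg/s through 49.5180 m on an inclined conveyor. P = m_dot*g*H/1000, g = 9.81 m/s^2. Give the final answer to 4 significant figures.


P = 252.3330 * 9.81 * 49.5180 / 1000
P = 122.6 kW


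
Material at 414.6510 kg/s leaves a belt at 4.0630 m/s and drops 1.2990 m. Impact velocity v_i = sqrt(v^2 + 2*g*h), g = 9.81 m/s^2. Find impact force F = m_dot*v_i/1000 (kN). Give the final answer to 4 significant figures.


v_i = sqrt(4.0630^2 + 2*9.81*1.2990) = 6.4803 m/s
F = 414.6510 * 6.4803 / 1000
F = 2.687 kN


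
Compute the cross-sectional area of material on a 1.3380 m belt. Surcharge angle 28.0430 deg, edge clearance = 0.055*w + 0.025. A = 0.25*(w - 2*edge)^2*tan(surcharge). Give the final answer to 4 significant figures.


edge = 0.055*1.3380 + 0.025 = 0.09859 m
ew = 1.3380 - 2*0.09859 = 1.14082 m
A = 0.25 * 1.14082^2 * tan(28.0430 deg)
A = 0.1733 m^2


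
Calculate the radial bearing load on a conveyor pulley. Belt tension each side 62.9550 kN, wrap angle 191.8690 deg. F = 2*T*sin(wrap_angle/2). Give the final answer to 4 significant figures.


F = 2 * 62.9550 * sin(191.8690/2 deg)
F = 125.2 kN


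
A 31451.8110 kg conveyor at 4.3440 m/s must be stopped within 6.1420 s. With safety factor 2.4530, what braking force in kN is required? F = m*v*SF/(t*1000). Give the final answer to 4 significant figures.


F = 31451.8110 * 4.3440 / 6.1420 * 2.4530 / 1000
F = 54.57 kN


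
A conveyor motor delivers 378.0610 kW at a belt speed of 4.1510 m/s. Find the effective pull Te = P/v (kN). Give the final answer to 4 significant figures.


Te = P / v = 378.0610 / 4.1510
Te = 91.08 kN


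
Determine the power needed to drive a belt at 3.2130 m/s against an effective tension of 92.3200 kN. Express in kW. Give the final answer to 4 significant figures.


P = Te * v = 92.3200 * 3.2130
P = 296.6 kW


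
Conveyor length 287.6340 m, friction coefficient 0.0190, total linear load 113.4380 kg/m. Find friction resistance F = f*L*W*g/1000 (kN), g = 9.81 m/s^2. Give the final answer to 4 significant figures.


F = 0.0190 * 287.6340 * 113.4380 * 9.81 / 1000
F = 6.082 kN


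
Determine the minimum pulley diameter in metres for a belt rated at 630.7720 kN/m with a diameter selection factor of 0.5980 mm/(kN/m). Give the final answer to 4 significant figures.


D = 630.7720 * 0.5980 / 1000
D = 0.3772 m


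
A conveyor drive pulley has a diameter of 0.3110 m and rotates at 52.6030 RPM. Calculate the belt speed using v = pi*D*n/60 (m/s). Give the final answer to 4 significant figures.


v = pi * 0.3110 * 52.6030 / 60
v = 0.8566 m/s


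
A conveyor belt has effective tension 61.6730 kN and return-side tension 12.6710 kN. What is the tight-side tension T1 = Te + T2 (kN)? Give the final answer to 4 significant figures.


T1 = Te + T2 = 61.6730 + 12.6710
T1 = 74.34 kN


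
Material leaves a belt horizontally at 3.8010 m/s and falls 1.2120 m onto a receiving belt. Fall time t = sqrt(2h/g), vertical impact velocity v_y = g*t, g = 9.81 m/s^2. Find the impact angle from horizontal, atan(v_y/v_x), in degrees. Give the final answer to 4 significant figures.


t = sqrt(2*1.2120/9.81) = 0.497086 s
v_y = 9.81 * 0.497086 = 4.87641 m/s
angle = atan(4.87641 / 3.8010) = 52.06 deg


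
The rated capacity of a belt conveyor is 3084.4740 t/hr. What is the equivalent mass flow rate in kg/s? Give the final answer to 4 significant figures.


m_dot = 3084.4740 * 1000 / 3600
m_dot = 856.8 kg/s


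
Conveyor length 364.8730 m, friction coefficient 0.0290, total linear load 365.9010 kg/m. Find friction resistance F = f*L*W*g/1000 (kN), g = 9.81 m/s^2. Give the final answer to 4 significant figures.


F = 0.0290 * 364.8730 * 365.9010 * 9.81 / 1000
F = 37.98 kN


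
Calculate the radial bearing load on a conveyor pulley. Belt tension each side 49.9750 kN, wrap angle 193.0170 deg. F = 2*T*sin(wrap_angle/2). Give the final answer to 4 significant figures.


F = 2 * 49.9750 * sin(193.0170/2 deg)
F = 99.31 kN


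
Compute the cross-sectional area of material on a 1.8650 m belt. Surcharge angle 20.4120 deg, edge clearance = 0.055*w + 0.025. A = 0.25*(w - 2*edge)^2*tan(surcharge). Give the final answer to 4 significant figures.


edge = 0.055*1.8650 + 0.025 = 0.127575 m
ew = 1.8650 - 2*0.127575 = 1.60985 m
A = 0.25 * 1.60985^2 * tan(20.4120 deg)
A = 0.2411 m^2


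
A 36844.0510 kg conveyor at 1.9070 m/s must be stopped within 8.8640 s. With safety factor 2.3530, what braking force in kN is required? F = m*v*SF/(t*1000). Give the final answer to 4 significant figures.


F = 36844.0510 * 1.9070 / 8.8640 * 2.3530 / 1000
F = 18.65 kN


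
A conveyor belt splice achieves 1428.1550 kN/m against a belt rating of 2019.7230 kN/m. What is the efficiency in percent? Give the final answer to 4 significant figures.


Eff = 1428.1550 / 2019.7230 * 100
Eff = 70.71 %


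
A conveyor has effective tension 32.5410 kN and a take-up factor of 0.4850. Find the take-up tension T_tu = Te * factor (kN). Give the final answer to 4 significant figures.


T_tu = 32.5410 * 0.4850
T_tu = 15.78 kN


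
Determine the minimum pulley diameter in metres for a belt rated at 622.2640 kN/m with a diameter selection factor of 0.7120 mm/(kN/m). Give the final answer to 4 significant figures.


D = 622.2640 * 0.7120 / 1000
D = 0.4431 m


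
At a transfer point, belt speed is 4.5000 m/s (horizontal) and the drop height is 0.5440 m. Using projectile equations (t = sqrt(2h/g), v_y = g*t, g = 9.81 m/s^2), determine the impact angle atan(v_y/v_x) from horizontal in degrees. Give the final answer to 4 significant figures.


t = sqrt(2*0.5440/9.81) = 0.333027 s
v_y = 9.81 * 0.333027 = 3.26699 m/s
angle = atan(3.26699 / 4.5000) = 35.98 deg


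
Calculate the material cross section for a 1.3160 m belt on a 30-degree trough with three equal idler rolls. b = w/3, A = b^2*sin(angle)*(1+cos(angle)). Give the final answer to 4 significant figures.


b = 1.3160/3 = 0.438667 m
A = 0.438667^2 * sin(30 deg) * (1 + cos(30 deg))
A = 0.1795 m^2


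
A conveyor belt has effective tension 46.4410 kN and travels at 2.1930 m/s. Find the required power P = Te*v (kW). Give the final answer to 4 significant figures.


P = Te * v = 46.4410 * 2.1930
P = 101.8 kW


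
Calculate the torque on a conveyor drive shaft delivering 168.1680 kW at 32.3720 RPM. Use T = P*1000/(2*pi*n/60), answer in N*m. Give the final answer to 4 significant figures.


omega = 2*pi*32.3720/60 = 3.38999 rad/s
T = 168.1680*1000 / 3.38999
T = 49610 N*m


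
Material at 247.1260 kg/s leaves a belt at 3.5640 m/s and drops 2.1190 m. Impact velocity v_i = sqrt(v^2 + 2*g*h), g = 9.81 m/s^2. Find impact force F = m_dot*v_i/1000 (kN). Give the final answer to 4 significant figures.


v_i = sqrt(3.5640^2 + 2*9.81*2.1190) = 7.36728 m/s
F = 247.1260 * 7.36728 / 1000
F = 1.821 kN


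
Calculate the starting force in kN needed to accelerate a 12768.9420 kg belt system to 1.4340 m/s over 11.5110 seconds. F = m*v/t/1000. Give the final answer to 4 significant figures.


F = 12768.9420 * 1.4340 / 11.5110 / 1000
F = 1.591 kN


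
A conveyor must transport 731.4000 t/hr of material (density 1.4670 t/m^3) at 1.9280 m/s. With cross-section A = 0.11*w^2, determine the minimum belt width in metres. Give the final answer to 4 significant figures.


A_req = 731.4000 / (1.9280 * 1.4670 * 3600) = 0.0718316 m^2
w = sqrt(0.0718316 / 0.11)
w = 0.8081 m


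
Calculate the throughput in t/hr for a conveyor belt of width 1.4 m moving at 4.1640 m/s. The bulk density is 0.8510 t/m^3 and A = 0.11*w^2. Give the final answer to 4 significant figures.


A = 0.11 * 1.4^2 = 0.2156 m^2
C = 0.2156 * 4.1640 * 0.8510 * 3600
C = 2750 t/hr


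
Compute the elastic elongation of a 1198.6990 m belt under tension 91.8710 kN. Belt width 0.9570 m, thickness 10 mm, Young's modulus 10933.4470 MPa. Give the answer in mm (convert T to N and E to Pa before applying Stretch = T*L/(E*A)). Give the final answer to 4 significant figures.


A = 0.9570 * 0.01 = 0.00957 m^2
Stretch = 91.8710*1000 * 1198.6990 / (10933.4470e6 * 0.00957) * 1000
Stretch = 1052 mm


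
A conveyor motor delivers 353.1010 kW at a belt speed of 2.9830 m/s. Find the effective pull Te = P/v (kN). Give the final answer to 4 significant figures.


Te = P / v = 353.1010 / 2.9830
Te = 118.4 kN


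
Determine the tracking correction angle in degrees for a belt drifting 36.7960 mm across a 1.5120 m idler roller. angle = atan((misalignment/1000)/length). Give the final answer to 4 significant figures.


misalign_m = 36.7960 / 1000 = 0.036796 m
angle = atan(0.036796 / 1.5120)
angle = 1.394 deg


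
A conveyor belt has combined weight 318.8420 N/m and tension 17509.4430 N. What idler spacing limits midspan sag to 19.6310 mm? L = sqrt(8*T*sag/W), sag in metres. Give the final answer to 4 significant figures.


sag = 19.6310/1000 = 0.019631 m
L = sqrt(8 * 17509.4430 * 0.019631 / 318.8420)
L = 2.937 m


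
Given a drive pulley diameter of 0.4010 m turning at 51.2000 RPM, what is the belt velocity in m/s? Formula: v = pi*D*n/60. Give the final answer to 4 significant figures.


v = pi * 0.4010 * 51.2000 / 60
v = 1.075 m/s


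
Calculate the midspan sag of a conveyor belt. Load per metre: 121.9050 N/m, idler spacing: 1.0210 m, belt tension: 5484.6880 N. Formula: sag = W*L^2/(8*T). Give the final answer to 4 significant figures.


sag = 121.9050 * 1.0210^2 / (8 * 5484.6880)
sag = 0.002896 m


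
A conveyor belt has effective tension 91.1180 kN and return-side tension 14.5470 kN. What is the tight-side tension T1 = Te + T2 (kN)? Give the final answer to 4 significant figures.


T1 = Te + T2 = 91.1180 + 14.5470
T1 = 105.7 kN


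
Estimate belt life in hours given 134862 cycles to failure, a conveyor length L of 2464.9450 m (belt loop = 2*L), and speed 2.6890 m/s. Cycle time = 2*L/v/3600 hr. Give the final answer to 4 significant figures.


cycle_time = 2 * 2464.9450 / 2.6890 / 3600 = 0.509265 hr
life = 134862 * 0.509265 = 68680 hours


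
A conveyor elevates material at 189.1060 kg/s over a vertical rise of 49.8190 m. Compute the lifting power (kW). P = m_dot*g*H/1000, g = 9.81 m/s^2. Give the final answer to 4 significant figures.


P = 189.1060 * 9.81 * 49.8190 / 1000
P = 92.42 kW


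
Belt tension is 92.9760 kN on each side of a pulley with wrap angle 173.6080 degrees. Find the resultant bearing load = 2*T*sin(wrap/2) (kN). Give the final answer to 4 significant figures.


F = 2 * 92.9760 * sin(173.6080/2 deg)
F = 185.7 kN


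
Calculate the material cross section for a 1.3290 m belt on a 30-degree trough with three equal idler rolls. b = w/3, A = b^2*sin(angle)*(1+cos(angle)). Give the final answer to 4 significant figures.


b = 1.3290/3 = 0.443 m
A = 0.443^2 * sin(30 deg) * (1 + cos(30 deg))
A = 0.1831 m^2


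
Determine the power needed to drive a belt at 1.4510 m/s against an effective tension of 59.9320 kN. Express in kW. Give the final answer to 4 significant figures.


P = Te * v = 59.9320 * 1.4510
P = 86.96 kW


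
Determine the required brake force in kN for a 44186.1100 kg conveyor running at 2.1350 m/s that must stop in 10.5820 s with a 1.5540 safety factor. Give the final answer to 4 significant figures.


F = 44186.1100 * 2.1350 / 10.5820 * 1.5540 / 1000
F = 13.85 kN


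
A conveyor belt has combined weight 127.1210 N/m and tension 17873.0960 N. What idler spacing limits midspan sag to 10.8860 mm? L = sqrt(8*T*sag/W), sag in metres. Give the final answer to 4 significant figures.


sag = 10.8860/1000 = 0.010886 m
L = sqrt(8 * 17873.0960 * 0.010886 / 127.1210)
L = 3.499 m


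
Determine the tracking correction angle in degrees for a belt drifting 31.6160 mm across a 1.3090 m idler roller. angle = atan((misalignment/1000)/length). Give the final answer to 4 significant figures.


misalign_m = 31.6160 / 1000 = 0.031616 m
angle = atan(0.031616 / 1.3090)
angle = 1.384 deg


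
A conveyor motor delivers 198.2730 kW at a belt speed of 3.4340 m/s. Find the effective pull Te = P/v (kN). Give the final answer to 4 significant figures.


Te = P / v = 198.2730 / 3.4340
Te = 57.74 kN


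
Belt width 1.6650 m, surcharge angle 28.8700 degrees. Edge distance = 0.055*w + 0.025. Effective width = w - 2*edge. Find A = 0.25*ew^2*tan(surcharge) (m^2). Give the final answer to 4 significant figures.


edge = 0.055*1.6650 + 0.025 = 0.116575 m
ew = 1.6650 - 2*0.116575 = 1.43185 m
A = 0.25 * 1.43185^2 * tan(28.8700 deg)
A = 0.2826 m^2


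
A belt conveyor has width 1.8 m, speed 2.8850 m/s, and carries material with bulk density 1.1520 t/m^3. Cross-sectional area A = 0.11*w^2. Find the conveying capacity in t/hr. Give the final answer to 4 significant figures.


A = 0.11 * 1.8^2 = 0.3564 m^2
C = 0.3564 * 2.8850 * 1.1520 * 3600
C = 4264 t/hr


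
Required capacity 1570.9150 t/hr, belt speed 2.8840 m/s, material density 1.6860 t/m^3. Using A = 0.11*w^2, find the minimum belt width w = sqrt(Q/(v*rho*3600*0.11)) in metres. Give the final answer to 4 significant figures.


A_req = 1570.9150 / (2.8840 * 1.6860 * 3600) = 0.0897423 m^2
w = sqrt(0.0897423 / 0.11)
w = 0.9032 m


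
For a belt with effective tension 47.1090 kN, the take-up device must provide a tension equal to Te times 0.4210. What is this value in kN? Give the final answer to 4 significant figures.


T_tu = 47.1090 * 0.4210
T_tu = 19.83 kN


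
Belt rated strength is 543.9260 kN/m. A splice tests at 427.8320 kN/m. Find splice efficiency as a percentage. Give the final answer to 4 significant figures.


Eff = 427.8320 / 543.9260 * 100
Eff = 78.66 %


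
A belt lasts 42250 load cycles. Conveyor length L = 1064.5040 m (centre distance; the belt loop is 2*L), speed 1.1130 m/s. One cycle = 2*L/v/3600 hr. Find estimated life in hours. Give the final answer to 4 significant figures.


cycle_time = 2 * 1064.5040 / 1.1130 / 3600 = 0.531349 hr
life = 42250 * 0.531349 = 22450 hours


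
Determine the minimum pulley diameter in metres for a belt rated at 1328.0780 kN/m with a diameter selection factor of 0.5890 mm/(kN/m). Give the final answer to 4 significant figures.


D = 1328.0780 * 0.5890 / 1000
D = 0.7822 m


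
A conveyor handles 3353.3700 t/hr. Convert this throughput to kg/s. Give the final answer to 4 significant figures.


m_dot = 3353.3700 * 1000 / 3600
m_dot = 931.5 kg/s


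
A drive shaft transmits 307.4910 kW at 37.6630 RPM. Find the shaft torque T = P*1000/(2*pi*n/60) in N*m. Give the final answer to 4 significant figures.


omega = 2*pi*37.6630/60 = 3.94406 rad/s
T = 307.4910*1000 / 3.94406
T = 77960 N*m


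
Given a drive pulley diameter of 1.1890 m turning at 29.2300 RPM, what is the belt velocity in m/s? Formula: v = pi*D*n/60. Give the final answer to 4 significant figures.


v = pi * 1.1890 * 29.2300 / 60
v = 1.820 m/s


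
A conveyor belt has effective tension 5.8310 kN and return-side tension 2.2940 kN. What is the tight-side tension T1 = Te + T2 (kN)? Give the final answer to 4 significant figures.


T1 = Te + T2 = 5.8310 + 2.2940
T1 = 8.125 kN


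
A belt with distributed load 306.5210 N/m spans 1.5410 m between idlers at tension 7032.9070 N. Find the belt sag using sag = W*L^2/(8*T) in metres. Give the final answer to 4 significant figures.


sag = 306.5210 * 1.5410^2 / (8 * 7032.9070)
sag = 0.01294 m


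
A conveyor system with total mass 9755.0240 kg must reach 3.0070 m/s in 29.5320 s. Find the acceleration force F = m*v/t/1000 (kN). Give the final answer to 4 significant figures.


F = 9755.0240 * 3.0070 / 29.5320 / 1000
F = 0.9933 kN


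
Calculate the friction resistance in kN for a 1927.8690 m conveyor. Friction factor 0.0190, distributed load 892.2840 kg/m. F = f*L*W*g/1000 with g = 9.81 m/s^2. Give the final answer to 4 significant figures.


F = 0.0190 * 1927.8690 * 892.2840 * 9.81 / 1000
F = 320.6 kN


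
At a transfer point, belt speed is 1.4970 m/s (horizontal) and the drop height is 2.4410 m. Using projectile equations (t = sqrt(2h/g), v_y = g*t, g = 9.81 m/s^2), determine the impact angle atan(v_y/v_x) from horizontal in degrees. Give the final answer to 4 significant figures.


t = sqrt(2*2.4410/9.81) = 0.705447 s
v_y = 9.81 * 0.705447 = 6.92044 m/s
angle = atan(6.92044 / 1.4970) = 77.79 deg


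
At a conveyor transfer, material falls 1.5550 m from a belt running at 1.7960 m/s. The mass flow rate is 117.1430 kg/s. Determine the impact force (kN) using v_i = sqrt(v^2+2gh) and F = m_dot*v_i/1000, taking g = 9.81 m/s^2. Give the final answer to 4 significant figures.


v_i = sqrt(1.7960^2 + 2*9.81*1.5550) = 5.80816 m/s
F = 117.1430 * 5.80816 / 1000
F = 0.6804 kN


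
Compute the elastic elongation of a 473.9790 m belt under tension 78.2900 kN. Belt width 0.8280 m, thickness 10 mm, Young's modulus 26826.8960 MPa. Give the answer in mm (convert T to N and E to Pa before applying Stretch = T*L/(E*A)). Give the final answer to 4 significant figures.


A = 0.8280 * 0.01 = 0.00828 m^2
Stretch = 78.2900*1000 * 473.9790 / (26826.8960e6 * 0.00828) * 1000
Stretch = 167.1 mm


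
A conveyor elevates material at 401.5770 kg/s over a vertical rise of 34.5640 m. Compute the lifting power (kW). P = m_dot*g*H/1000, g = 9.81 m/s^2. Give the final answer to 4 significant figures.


P = 401.5770 * 9.81 * 34.5640 / 1000
P = 136.2 kW


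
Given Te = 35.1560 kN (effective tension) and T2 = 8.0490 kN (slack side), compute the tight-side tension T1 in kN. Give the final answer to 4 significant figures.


T1 = Te + T2 = 35.1560 + 8.0490
T1 = 43.20 kN


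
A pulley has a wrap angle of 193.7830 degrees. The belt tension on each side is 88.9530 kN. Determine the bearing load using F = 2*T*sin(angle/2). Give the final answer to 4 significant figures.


F = 2 * 88.9530 * sin(193.7830/2 deg)
F = 176.6 kN


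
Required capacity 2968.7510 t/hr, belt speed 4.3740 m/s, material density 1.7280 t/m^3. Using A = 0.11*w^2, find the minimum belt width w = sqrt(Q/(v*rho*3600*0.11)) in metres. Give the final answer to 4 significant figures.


A_req = 2968.7510 / (4.3740 * 1.7280 * 3600) = 0.109106 m^2
w = sqrt(0.109106 / 0.11)
w = 0.9959 m


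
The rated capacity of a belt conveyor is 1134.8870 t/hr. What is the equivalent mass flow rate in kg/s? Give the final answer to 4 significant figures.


m_dot = 1134.8870 * 1000 / 3600
m_dot = 315.2 kg/s


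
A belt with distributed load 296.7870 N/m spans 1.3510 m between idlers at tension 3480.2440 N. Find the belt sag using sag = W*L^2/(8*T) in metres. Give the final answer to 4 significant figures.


sag = 296.7870 * 1.3510^2 / (8 * 3480.2440)
sag = 0.01946 m


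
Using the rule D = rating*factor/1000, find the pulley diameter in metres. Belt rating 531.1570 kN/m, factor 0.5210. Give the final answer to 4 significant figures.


D = 531.1570 * 0.5210 / 1000
D = 0.2767 m


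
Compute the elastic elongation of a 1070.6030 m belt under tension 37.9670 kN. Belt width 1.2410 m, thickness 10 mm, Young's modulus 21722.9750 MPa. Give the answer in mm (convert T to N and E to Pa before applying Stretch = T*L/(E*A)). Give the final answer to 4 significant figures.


A = 1.2410 * 0.01 = 0.01241 m^2
Stretch = 37.9670*1000 * 1070.6030 / (21722.9750e6 * 0.01241) * 1000
Stretch = 150.8 mm


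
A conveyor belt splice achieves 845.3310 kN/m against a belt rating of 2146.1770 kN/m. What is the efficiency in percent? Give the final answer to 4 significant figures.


Eff = 845.3310 / 2146.1770 * 100
Eff = 39.39 %


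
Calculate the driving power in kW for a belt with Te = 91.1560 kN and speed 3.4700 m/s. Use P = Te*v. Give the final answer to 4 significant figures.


P = Te * v = 91.1560 * 3.4700
P = 316.3 kW


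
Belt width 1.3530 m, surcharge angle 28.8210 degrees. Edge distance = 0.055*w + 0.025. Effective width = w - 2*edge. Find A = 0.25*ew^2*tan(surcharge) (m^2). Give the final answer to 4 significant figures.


edge = 0.055*1.3530 + 0.025 = 0.099415 m
ew = 1.3530 - 2*0.099415 = 1.15417 m
A = 0.25 * 1.15417^2 * tan(28.8210 deg)
A = 0.1832 m^2


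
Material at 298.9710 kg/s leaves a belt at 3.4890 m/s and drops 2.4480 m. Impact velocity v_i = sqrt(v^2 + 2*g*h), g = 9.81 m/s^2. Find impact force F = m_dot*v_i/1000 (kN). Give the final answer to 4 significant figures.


v_i = sqrt(3.4890^2 + 2*9.81*2.4480) = 7.75905 m/s
F = 298.9710 * 7.75905 / 1000
F = 2.320 kN


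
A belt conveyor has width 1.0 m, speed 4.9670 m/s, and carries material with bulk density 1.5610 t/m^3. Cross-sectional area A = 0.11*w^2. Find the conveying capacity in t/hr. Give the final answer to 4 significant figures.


A = 0.11 * 1.0^2 = 0.11 m^2
C = 0.11 * 4.9670 * 1.5610 * 3600
C = 3070 t/hr


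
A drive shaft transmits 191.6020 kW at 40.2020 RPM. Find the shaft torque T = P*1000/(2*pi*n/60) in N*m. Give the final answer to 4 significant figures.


omega = 2*pi*40.2020/60 = 4.20994 rad/s
T = 191.6020*1000 / 4.20994
T = 45510 N*m


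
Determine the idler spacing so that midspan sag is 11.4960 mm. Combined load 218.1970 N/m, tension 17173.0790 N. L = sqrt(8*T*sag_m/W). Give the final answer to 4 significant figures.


sag = 11.4960/1000 = 0.011496 m
L = sqrt(8 * 17173.0790 * 0.011496 / 218.1970)
L = 2.690 m


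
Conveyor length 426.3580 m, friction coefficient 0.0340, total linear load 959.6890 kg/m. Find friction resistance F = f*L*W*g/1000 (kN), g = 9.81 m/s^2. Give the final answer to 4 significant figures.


F = 0.0340 * 426.3580 * 959.6890 * 9.81 / 1000
F = 136.5 kN


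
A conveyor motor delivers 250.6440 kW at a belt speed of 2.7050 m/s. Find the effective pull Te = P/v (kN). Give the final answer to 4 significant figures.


Te = P / v = 250.6440 / 2.7050
Te = 92.66 kN


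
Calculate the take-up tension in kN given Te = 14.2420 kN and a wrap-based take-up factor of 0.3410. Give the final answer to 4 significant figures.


T_tu = 14.2420 * 0.3410
T_tu = 4.857 kN


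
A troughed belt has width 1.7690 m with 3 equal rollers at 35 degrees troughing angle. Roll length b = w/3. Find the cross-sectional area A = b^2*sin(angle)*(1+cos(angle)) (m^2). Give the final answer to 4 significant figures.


b = 1.7690/3 = 0.589667 m
A = 0.589667^2 * sin(35 deg) * (1 + cos(35 deg))
A = 0.3628 m^2


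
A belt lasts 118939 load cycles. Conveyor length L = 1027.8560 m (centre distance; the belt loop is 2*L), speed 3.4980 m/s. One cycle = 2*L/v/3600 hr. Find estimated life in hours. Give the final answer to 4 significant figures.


cycle_time = 2 * 1027.8560 / 3.4980 / 3600 = 0.163245 hr
life = 118939 * 0.163245 = 19420 hours


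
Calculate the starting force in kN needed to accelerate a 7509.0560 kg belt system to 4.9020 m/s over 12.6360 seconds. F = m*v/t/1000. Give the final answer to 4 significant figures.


F = 7509.0560 * 4.9020 / 12.6360 / 1000
F = 2.913 kN


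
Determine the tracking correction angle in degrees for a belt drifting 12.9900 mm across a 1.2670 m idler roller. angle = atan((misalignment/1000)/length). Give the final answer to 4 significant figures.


misalign_m = 12.9900 / 1000 = 0.012990 m
angle = atan(0.012990 / 1.2670)
angle = 0.5874 deg


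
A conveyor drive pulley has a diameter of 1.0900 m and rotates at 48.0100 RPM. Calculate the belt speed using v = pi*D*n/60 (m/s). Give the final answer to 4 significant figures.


v = pi * 1.0900 * 48.0100 / 60
v = 2.740 m/s


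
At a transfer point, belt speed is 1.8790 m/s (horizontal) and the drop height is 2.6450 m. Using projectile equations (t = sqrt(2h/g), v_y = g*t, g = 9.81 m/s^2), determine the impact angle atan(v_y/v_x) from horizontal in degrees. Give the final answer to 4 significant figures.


t = sqrt(2*2.6450/9.81) = 0.734333 s
v_y = 9.81 * 0.734333 = 7.20381 m/s
angle = atan(7.20381 / 1.8790) = 75.38 deg


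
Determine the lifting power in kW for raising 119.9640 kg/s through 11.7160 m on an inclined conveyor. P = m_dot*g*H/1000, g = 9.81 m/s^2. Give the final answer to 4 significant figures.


P = 119.9640 * 9.81 * 11.7160 / 1000
P = 13.79 kW


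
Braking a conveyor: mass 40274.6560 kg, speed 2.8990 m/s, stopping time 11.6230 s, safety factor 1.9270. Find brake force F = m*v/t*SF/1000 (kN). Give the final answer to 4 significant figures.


F = 40274.6560 * 2.8990 / 11.6230 * 1.9270 / 1000
F = 19.36 kN


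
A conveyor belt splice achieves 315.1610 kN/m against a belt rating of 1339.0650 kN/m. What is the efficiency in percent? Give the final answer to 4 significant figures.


Eff = 315.1610 / 1339.0650 * 100
Eff = 23.54 %


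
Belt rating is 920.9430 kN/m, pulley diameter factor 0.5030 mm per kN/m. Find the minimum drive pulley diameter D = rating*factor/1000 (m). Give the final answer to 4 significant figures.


D = 920.9430 * 0.5030 / 1000
D = 0.4632 m


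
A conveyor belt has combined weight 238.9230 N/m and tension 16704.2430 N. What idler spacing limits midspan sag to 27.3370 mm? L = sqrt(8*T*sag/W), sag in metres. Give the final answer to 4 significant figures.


sag = 27.3370/1000 = 0.027337 m
L = sqrt(8 * 16704.2430 * 0.027337 / 238.9230)
L = 3.910 m


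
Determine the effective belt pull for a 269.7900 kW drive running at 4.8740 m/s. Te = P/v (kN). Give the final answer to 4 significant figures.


Te = P / v = 269.7900 / 4.8740
Te = 55.35 kN


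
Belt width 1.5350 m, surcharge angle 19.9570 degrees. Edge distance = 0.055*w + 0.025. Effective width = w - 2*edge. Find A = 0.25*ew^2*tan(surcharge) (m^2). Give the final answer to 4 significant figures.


edge = 0.055*1.5350 + 0.025 = 0.109425 m
ew = 1.5350 - 2*0.109425 = 1.31615 m
A = 0.25 * 1.31615^2 * tan(19.9570 deg)
A = 0.1573 m^2


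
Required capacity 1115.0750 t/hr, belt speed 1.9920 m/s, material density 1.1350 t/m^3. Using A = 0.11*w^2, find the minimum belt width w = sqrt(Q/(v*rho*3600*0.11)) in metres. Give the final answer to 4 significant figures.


A_req = 1115.0750 / (1.9920 * 1.1350 * 3600) = 0.136999 m^2
w = sqrt(0.136999 / 0.11)
w = 1.116 m


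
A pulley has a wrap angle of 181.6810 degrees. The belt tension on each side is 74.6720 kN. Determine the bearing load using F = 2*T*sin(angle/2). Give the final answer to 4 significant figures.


F = 2 * 74.6720 * sin(181.6810/2 deg)
F = 149.3 kN


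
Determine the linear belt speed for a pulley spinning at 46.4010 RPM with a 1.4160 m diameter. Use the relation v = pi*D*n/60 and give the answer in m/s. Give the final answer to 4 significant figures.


v = pi * 1.4160 * 46.4010 / 60
v = 3.440 m/s


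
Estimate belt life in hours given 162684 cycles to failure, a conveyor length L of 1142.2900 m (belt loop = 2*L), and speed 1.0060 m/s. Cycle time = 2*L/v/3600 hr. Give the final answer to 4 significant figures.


cycle_time = 2 * 1142.2900 / 1.0060 / 3600 = 0.630821 hr
life = 162684 * 0.630821 = 102600 hours


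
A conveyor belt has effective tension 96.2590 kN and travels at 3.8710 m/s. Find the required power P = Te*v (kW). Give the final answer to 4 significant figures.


P = Te * v = 96.2590 * 3.8710
P = 372.6 kW


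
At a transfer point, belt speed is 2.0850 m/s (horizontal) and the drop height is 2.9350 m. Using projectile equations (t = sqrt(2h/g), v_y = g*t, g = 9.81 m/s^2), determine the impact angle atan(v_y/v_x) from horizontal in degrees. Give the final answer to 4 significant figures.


t = sqrt(2*2.9350/9.81) = 0.773543 s
v_y = 9.81 * 0.773543 = 7.58846 m/s
angle = atan(7.58846 / 2.0850) = 74.64 deg


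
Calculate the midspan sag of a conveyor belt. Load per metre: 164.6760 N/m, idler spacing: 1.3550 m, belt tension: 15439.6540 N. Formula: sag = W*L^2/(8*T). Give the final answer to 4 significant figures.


sag = 164.6760 * 1.3550^2 / (8 * 15439.6540)
sag = 0.002448 m


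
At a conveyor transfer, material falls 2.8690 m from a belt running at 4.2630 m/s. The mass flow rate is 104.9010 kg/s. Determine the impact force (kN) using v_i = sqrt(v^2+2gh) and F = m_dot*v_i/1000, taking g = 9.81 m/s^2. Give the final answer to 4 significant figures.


v_i = sqrt(4.2630^2 + 2*9.81*2.8690) = 8.62919 m/s
F = 104.9010 * 8.62919 / 1000
F = 0.9052 kN


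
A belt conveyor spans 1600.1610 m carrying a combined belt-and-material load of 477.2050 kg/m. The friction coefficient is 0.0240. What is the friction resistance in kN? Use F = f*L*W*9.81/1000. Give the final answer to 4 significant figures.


F = 0.0240 * 1600.1610 * 477.2050 * 9.81 / 1000
F = 179.8 kN


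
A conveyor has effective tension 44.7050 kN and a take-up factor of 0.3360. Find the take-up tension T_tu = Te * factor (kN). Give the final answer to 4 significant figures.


T_tu = 44.7050 * 0.3360
T_tu = 15.02 kN


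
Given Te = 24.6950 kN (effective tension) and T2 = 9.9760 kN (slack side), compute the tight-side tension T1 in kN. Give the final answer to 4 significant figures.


T1 = Te + T2 = 24.6950 + 9.9760
T1 = 34.67 kN


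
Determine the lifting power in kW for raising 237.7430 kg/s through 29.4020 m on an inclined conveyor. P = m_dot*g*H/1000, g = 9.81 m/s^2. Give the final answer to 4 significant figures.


P = 237.7430 * 9.81 * 29.4020 / 1000
P = 68.57 kW


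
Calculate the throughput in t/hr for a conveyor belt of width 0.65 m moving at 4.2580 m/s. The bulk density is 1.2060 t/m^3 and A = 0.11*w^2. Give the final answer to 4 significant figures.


A = 0.11 * 0.65^2 = 0.046475 m^2
C = 0.046475 * 4.2580 * 1.2060 * 3600
C = 859.2 t/hr


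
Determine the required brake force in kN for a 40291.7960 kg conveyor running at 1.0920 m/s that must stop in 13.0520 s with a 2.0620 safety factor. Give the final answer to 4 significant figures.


F = 40291.7960 * 1.0920 / 13.0520 * 2.0620 / 1000
F = 6.951 kN


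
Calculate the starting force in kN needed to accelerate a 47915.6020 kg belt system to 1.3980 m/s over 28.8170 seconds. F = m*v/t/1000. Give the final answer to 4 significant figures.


F = 47915.6020 * 1.3980 / 28.8170 / 1000
F = 2.325 kN


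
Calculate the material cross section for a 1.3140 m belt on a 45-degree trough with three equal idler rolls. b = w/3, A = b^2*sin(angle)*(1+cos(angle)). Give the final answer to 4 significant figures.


b = 1.3140/3 = 0.438 m
A = 0.438^2 * sin(45 deg) * (1 + cos(45 deg))
A = 0.2316 m^2
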